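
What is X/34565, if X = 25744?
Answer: 25744/34565 ≈ 0.74480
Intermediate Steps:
X/34565 = 25744/34565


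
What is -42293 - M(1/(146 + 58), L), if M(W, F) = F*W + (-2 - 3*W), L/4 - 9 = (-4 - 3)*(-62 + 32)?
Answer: -2876079/68 ≈ -42295.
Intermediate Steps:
L = 876 (L = 36 + 4*((-4 - 3)*(-62 + 32)) = 36 + 4*(-7*(-30)) = 36 + 4*210 = 36 + 840 = 876)
M(W, F) = -2 - 3*W + F*W
-42293 - M(1/(146 + 58), L) = -42293 - (-2 - 3/(146 + 58) + 876/(146 + 58)) = -42293 - (-2 - 3/204 + 876/204) = -42293 - (-2 - 3*1/204 + 876*(1/204)) = -42293 - (-2 - 1/68 + 73/17) = -42293 - 1*155/68 = -42293 - 155/68 = -2876079/68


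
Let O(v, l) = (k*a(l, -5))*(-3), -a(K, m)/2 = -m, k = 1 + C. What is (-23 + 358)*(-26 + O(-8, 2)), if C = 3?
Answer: 31490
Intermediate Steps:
k = 4 (k = 1 + 3 = 4)
a(K, m) = 2*m (a(K, m) = -(-2)*m = 2*m)
O(v, l) = 120 (O(v, l) = (4*(2*(-5)))*(-3) = (4*(-10))*(-3) = -40*(-3) = 120)
(-23 + 358)*(-26 + O(-8, 2)) = (-23 + 358)*(-26 + 120) = 335*94 = 31490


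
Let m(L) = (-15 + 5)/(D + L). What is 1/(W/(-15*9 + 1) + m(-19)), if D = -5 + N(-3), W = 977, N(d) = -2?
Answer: -1742/12031 ≈ -0.14479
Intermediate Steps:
D = -7 (D = -5 - 2 = -7)
m(L) = -10/(-7 + L) (m(L) = (-15 + 5)/(-7 + L) = -10/(-7 + L))
1/(W/(-15*9 + 1) + m(-19)) = 1/(977/(-15*9 + 1) - 10/(-7 - 19)) = 1/(977/(-135 + 1) - 10/(-26)) = 1/(977/(-134) - 10*(-1/26)) = 1/(977*(-1/134) + 5/13) = 1/(-977/134 + 5/13) = 1/(-12031/1742) = -1742/12031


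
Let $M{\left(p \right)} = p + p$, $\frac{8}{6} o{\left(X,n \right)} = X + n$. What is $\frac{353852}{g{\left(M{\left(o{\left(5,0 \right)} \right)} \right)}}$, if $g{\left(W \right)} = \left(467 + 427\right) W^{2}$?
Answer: $\frac{707704}{100575} \approx 7.0366$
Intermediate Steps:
$o{\left(X,n \right)} = \frac{3 X}{4} + \frac{3 n}{4}$ ($o{\left(X,n \right)} = \frac{3 \left(X + n\right)}{4} = \frac{3 X}{4} + \frac{3 n}{4}$)
$M{\left(p \right)} = 2 p$
$g{\left(W \right)} = 894 W^{2}$
$\frac{353852}{g{\left(M{\left(o{\left(5,0 \right)} \right)} \right)}} = \frac{353852}{894 \left(2 \left(\frac{3}{4} \cdot 5 + \frac{3}{4} \cdot 0\right)\right)^{2}} = \frac{353852}{894 \left(2 \left(\frac{15}{4} + 0\right)\right)^{2}} = \frac{353852}{894 \left(2 \cdot \frac{15}{4}\right)^{2}} = \frac{353852}{894 \left(\frac{15}{2}\right)^{2}} = \frac{353852}{894 \cdot \frac{225}{4}} = \frac{353852}{\frac{100575}{2}} = 353852 \cdot \frac{2}{100575} = \frac{707704}{100575}$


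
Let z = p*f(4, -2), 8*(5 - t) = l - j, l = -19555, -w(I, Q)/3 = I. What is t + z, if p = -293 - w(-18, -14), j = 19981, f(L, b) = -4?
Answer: 6335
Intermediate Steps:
w(I, Q) = -3*I
p = -347 (p = -293 - (-3)*(-18) = -293 - 1*54 = -293 - 54 = -347)
t = 4947 (t = 5 - (-19555 - 1*19981)/8 = 5 - (-19555 - 19981)/8 = 5 - 1/8*(-39536) = 5 + 4942 = 4947)
z = 1388 (z = -347*(-4) = 1388)
t + z = 4947 + 1388 = 6335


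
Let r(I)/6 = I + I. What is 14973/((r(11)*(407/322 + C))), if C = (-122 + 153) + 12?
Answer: 803551/313566 ≈ 2.5626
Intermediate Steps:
r(I) = 12*I (r(I) = 6*(I + I) = 6*(2*I) = 12*I)
C = 43 (C = 31 + 12 = 43)
14973/((r(11)*(407/322 + C))) = 14973/(((12*11)*(407/322 + 43))) = 14973/((132*(407*(1/322) + 43))) = 14973/((132*(407/322 + 43))) = 14973/((132*(14253/322))) = 14973/(940698/161) = 14973*(161/940698) = 803551/313566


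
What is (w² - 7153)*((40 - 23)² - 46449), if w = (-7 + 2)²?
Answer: 301332480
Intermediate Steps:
w = 25 (w = (-5)² = 25)
(w² - 7153)*((40 - 23)² - 46449) = (25² - 7153)*((40 - 23)² - 46449) = (625 - 7153)*(17² - 46449) = -6528*(289 - 46449) = -6528*(-46160) = 301332480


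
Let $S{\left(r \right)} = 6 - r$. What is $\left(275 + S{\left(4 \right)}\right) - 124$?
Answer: $153$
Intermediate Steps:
$\left(275 + S{\left(4 \right)}\right) - 124 = \left(275 + \left(6 - 4\right)\right) - 124 = \left(275 + 2\right) - 124 = 277 - 124 = 153$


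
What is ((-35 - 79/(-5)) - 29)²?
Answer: 58081/25 ≈ 2323.2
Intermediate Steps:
((-35 - 79/(-5)) - 29)² = ((-35 - 79*(-⅕)) - 29)² = ((-35 + 79/5) - 29)² = (-96/5 - 29)² = (-241/5)² = 58081/25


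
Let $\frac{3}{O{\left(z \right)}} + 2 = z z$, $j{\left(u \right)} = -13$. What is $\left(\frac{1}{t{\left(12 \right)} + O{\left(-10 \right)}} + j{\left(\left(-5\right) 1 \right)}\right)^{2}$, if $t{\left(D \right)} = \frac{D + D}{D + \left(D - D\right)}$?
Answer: $\frac{6195121}{39601} \approx 156.44$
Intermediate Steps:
$t{\left(D \right)} = 2$ ($t{\left(D \right)} = \frac{2 D}{D + 0} = \frac{2 D}{D} = 2$)
$O{\left(z \right)} = \frac{3}{-2 + z^{2}}$ ($O{\left(z \right)} = \frac{3}{-2 + z z} = \frac{3}{-2 + z^{2}}$)
$\left(\frac{1}{t{\left(12 \right)} + O{\left(-10 \right)}} + j{\left(\left(-5\right) 1 \right)}\right)^{2} = \left(\frac{1}{2 + \frac{3}{-2 + \left(-10\right)^{2}}} - 13\right)^{2} = \left(\frac{1}{2 + \frac{3}{-2 + 100}} - 13\right)^{2} = \left(\frac{1}{2 + \frac{3}{98}} - 13\right)^{2} = \left(\frac{1}{\frac{199}{98}} - 13\right)^{2} = \left(\frac{98}{199} - 13\right)^{2} = \left(- \frac{2489}{199}\right)^{2} = \frac{6195121}{39601}$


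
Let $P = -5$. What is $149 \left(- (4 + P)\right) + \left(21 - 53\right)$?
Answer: $117$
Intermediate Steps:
$149 \left(- (4 + P)\right) + \left(21 - 53\right) = 149 \left(- (4 - 5)\right) + \left(21 - 53\right) = 149 \left(\left(-1\right) \left(-1\right)\right) - 32 = 149 \cdot 1 - 32 = 149 - 32 = 117$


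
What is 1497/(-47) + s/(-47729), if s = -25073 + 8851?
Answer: -70687879/2243263 ≈ -31.511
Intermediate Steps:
s = -16222
1497/(-47) + s/(-47729) = 1497/(-47) - 16222/(-47729) = 1497*(-1/47) - 16222*(-1/47729) = -1497/47 + 16222/47729 = -70687879/2243263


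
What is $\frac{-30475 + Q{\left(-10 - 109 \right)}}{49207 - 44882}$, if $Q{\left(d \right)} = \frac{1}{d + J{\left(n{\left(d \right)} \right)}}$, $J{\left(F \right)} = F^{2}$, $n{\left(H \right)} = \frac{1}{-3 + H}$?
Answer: $- \frac{53977182509}{7660418375} \approx -7.0462$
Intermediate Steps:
$Q{\left(d \right)} = \frac{1}{d + \frac{1}{\left(-3 + d\right)^{2}}}$ ($Q{\left(d \right)} = \frac{1}{d + \left(\frac{1}{-3 + d}\right)^{2}} = \frac{1}{d + \frac{1}{\left(-3 + d\right)^{2}}}$)
$\frac{-30475 + Q{\left(-10 - 109 \right)}}{49207 - 44882} = \frac{-30475 + \frac{\left(-3 - 119\right)^{2}}{1 + \left(-10 - 109\right) \left(-3 - 119\right)^{2}}}{49207 - 44882} = \frac{-30475 + \frac{\left(-3 - 119\right)^{2}}{1 - 119 \left(-3 - 119\right)^{2}}}{4325} = \left(-30475 + \frac{\left(-122\right)^{2}}{1 - 119 \left(-122\right)^{2}}\right) \frac{1}{4325} = \left(-30475 + \frac{1}{1 - 1771196} \cdot 14884\right) \frac{1}{4325} = \left(-30475 + \frac{1}{-1771195} \cdot 14884\right) \frac{1}{4325} = \left(-30475 - \frac{14884}{1771195}\right) \frac{1}{4325} = \left(- \frac{53977182509}{1771195}\right) \frac{1}{4325} = - \frac{53977182509}{7660418375}$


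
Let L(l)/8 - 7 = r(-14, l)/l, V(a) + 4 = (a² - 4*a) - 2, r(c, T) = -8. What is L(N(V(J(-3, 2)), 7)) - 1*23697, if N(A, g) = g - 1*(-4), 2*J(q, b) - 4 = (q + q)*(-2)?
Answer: -260115/11 ≈ -23647.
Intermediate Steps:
J(q, b) = 2 - 2*q (J(q, b) = 2 + ((q + q)*(-2))/2 = 2 + ((2*q)*(-2))/2 = 2 + (-4*q)/2 = 2 - 2*q)
V(a) = -6 + a² - 4*a (V(a) = -4 + ((a² - 4*a) - 2) = -4 + (-2 + a² - 4*a) = -6 + a² - 4*a)
N(A, g) = 4 + g (N(A, g) = g + 4 = 4 + g)
L(l) = 56 - 64/l (L(l) = 56 + 8*(-8/l) = 56 - 64/l)
L(N(V(J(-3, 2)), 7)) - 1*23697 = (56 - 64/(4 + 7)) - 1*23697 = (56 - 64/11) - 23697 = 552/11 - 23697 = -260115/11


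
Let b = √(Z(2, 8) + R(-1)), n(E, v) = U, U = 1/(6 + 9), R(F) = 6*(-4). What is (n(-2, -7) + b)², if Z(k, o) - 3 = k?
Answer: -4274/225 + 2*I*√19/15 ≈ -18.996 + 0.58119*I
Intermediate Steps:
R(F) = -24
Z(k, o) = 3 + k
U = 1/15 ≈ 0.066667
n(E, v) = 1/15
b = I*√19 (b = √((3 + 2) - 24) = √(5 - 24) = √(-19) = I*√19 ≈ 4.3589*I)
(n(-2, -7) + b)² = (1/15 + I*√19)²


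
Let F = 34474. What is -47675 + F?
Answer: -13201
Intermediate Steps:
-47675 + F = -47675 + 34474 = -13201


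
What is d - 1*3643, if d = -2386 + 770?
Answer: -5259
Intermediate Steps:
d = -1616
d - 1*3643 = -1616 - 1*3643 = -1616 - 3643 = -5259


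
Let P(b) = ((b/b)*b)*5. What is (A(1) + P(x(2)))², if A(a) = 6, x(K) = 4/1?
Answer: 676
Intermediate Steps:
x(K) = 4 (x(K) = 4*1 = 4)
P(b) = 5*b (P(b) = (1*b)*5 = b*5 = 5*b)
(A(1) + P(x(2)))² = (6 + 5*4)² = (6 + 20)² = 26² = 676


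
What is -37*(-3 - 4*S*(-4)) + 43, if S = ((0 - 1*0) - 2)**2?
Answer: -2214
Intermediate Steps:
S = 4 (S = ((0 + 0) - 2)**2 = (0 - 2)**2 = (-2)**2 = 4)
-37*(-3 - 4*S*(-4)) + 43 = -37*(-3 - 4*4*(-4)) + 43 = -37*(-3 - (-64)) + 43 = -37*(-3 - 4*(-16)) + 43 = -37*(-3 + 64) + 43 = -37*61 + 43 = -2257 + 43 = -2214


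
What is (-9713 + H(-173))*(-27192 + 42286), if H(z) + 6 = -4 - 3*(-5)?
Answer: -146532552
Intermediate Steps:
H(z) = 5 (H(z) = -6 + (-4 - 3*(-5)) = -6 + (-4 + 15) = -6 + 11 = 5)
(-9713 + H(-173))*(-27192 + 42286) = (-9713 + 5)*(-27192 + 42286) = -9708*15094 = -146532552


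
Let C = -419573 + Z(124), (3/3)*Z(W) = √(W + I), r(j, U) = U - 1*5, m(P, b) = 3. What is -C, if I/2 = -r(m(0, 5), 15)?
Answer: 419573 - 2*√26 ≈ 4.1956e+5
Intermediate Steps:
r(j, U) = -5 + U (r(j, U) = U - 5 = -5 + U)
I = -20 (I = 2*(-(-5 + 15)) = 2*(-1*10) = 2*(-10) = -20)
Z(W) = √(-20 + W) (Z(W) = √(W - 20) = √(-20 + W))
C = -419573 + 2*√26 (C = -419573 + √(-20 + 124) = -419573 + √104 = -419573 + 2*√26 ≈ -4.1956e+5)
-C = -(-419573 + 2*√26) = 419573 - 2*√26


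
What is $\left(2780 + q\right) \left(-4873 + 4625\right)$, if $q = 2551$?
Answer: $-1322088$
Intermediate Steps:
$\left(2780 + q\right) \left(-4873 + 4625\right) = \left(2780 + 2551\right) \left(-4873 + 4625\right) = 5331 \left(-248\right) = -1322088$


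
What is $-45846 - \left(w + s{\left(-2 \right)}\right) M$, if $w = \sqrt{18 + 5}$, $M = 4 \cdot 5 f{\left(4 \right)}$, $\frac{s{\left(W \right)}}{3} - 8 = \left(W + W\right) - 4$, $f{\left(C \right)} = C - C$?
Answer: $-45846$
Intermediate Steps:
$f{\left(C \right)} = 0$
$s{\left(W \right)} = 12 + 6 W$ ($s{\left(W \right)} = 24 + 3 \left(\left(W + W\right) - 4\right) = 24 + 3 \left(2 W - 4\right) = 24 + 3 \left(-4 + 2 W\right) = 24 + \left(-12 + 6 W\right) = 12 + 6 W$)
$M = 0$ ($M = 4 \cdot 5 \cdot 0 = 20 \cdot 0 = 0$)
$w = \sqrt{23} \approx 4.7958$
$-45846 - \left(w + s{\left(-2 \right)}\right) M = -45846 - \left(\sqrt{23} + \left(12 + 6 \left(-2\right)\right)\right) 0 = -45846 - \left(\sqrt{23} + \left(12 - 12\right)\right) 0 = -45846 - \left(\sqrt{23} + 0\right) 0 = -45846 - \sqrt{23} \cdot 0 = -45846 - 0 = -45846 + 0 = -45846$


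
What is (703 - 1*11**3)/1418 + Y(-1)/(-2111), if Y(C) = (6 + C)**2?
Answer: -680579/1496699 ≈ -0.45472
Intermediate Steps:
(703 - 1*11**3)/1418 + Y(-1)/(-2111) = (703 - 1*11**3)/1418 + (6 - 1)**2/(-2111) = (703 - 1*1331)*(1/1418) + 5**2*(-1/2111) = (703 - 1331)*(1/1418) + 25*(-1/2111) = -628*1/1418 - 25/2111 = -314/709 - 25/2111 = -680579/1496699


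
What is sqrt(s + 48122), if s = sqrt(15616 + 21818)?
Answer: sqrt(48122 + sqrt(37434)) ≈ 219.81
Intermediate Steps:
s = sqrt(37434) ≈ 193.48
sqrt(s + 48122) = sqrt(sqrt(37434) + 48122) = sqrt(48122 + sqrt(37434))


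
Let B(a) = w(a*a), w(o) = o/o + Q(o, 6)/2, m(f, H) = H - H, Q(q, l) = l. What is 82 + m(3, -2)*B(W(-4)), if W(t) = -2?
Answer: 82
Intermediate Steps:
m(f, H) = 0
w(o) = 4 (w(o) = o/o + 6/2 = 1 + 6*(1/2) = 1 + 3 = 4)
B(a) = 4
82 + m(3, -2)*B(W(-4)) = 82 + 0*4 = 82 + 0 = 82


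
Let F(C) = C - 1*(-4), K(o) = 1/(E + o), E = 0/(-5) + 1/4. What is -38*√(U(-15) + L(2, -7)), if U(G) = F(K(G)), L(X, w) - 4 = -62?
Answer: -38*I*√188210/59 ≈ -279.42*I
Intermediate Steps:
E = ¼ (E = 0*(-⅕) + 1*(¼) = 0 + ¼ = ¼ ≈ 0.25000)
L(X, w) = -58 (L(X, w) = 4 - 62 = -58)
K(o) = 1/(¼ + o)
F(C) = 4 + C (F(C) = C + 4 = 4 + C)
U(G) = 4 + 4/(1 + 4*G)
-38*√(U(-15) + L(2, -7)) = -38*√(8*(1 + 2*(-15))/(1 + 4*(-15)) - 58) = -38*√(8*(1 - 30)/(1 - 60) - 58) = -38*√(8*(-29)/(-59) - 58) = -38*√(8*(-1/59)*(-29) - 58) = -38*√(232/59 - 58) = -38*I*√188210/59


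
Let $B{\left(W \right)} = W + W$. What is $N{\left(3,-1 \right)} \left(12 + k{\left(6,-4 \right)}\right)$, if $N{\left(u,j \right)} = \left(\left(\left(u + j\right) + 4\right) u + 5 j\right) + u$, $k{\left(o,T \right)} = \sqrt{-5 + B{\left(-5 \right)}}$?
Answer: $192 + 16 i \sqrt{15} \approx 192.0 + 61.968 i$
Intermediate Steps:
$B{\left(W \right)} = 2 W$
$k{\left(o,T \right)} = i \sqrt{15}$ ($k{\left(o,T \right)} = \sqrt{-5 + 2 \left(-5\right)} = \sqrt{-5 - 10} = \sqrt{-15} = i \sqrt{15}$)
$N{\left(u,j \right)} = u + 5 j + u \left(4 + j + u\right)$ ($N{\left(u,j \right)} = \left(\left(\left(j + u\right) + 4\right) u + 5 j\right) + u = \left(\left(4 + j + u\right) u + 5 j\right) + u = \left(u \left(4 + j + u\right) + 5 j\right) + u = \left(5 j + u \left(4 + j + u\right)\right) + u = u + 5 j + u \left(4 + j + u\right)$)
$N{\left(3,-1 \right)} \left(12 + k{\left(6,-4 \right)}\right) = \left(3^{2} + 5 \left(-1\right) + 5 \cdot 3 - 3\right) \left(12 + i \sqrt{15}\right) = \left(9 - 5 + 15 - 3\right) \left(12 + i \sqrt{15}\right) = 16 \left(12 + i \sqrt{15}\right) = 192 + 16 i \sqrt{15}$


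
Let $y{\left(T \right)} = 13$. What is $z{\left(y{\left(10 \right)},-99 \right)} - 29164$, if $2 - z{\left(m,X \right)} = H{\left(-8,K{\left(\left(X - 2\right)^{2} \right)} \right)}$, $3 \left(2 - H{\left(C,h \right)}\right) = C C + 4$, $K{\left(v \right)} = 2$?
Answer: $- \frac{87424}{3} \approx -29141.0$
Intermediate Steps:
$H{\left(C,h \right)} = \frac{2}{3} - \frac{C^{2}}{3}$ ($H{\left(C,h \right)} = 2 - \frac{C C + 4}{3} = 2 - \frac{C^{2} + 4}{3} = 2 - \frac{4 + C^{2}}{3} = 2 - \left(\frac{4}{3} + \frac{C^{2}}{3}\right) = \frac{2}{3} - \frac{C^{2}}{3}$)
$z{\left(m,X \right)} = \frac{68}{3}$ ($z{\left(m,X \right)} = 2 - \left(\frac{2}{3} - \frac{\left(-8\right)^{2}}{3}\right) = 2 - \left(\frac{2}{3} - \frac{64}{3}\right) = 2 - - \frac{62}{3} = 2 + \frac{62}{3} = \frac{68}{3}$)
$z{\left(y{\left(10 \right)},-99 \right)} - 29164 = \frac{68}{3} - 29164 = - \frac{87424}{3}$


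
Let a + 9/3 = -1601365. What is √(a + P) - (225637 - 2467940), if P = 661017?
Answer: 2242303 + I*√940351 ≈ 2.2423e+6 + 969.72*I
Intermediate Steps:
a = -1601368 (a = -3 - 1601365 = -1601368)
√(a + P) - (225637 - 2467940) = √(-1601368 + 661017) - (225637 - 2467940) = √(-940351) - 1*(-2242303) = I*√940351 + 2242303 = 2242303 + I*√940351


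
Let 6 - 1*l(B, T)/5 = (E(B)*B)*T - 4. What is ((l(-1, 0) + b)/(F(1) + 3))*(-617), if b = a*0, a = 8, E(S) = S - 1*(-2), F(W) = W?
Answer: -15425/2 ≈ -7712.5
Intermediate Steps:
E(S) = 2 + S (E(S) = S + 2 = 2 + S)
l(B, T) = 50 - 5*B*T*(2 + B) (l(B, T) = 30 - 5*(((2 + B)*B)*T - 4) = 30 - 5*((B*(2 + B))*T - 4) = 30 - 5*(B*T*(2 + B) - 4) = 30 - 5*(-4 + B*T*(2 + B)) = 30 + (20 - 5*B*T*(2 + B)) = 50 - 5*B*T*(2 + B))
b = 0 (b = 8*0 = 0)
((l(-1, 0) + b)/(F(1) + 3))*(-617) = (((50 - 5*(-1)*0*(2 - 1)) + 0)/(1 + 3))*(-617) = (((50 - 5*(-1)*0*1) + 0)/4)*(-617) = (((50 + 0) + 0)*(¼))*(-617) = ((50 + 0)*(¼))*(-617) = (50*(¼))*(-617) = (25/2)*(-617) = -15425/2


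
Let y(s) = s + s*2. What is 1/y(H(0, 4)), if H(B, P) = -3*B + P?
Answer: 1/12 ≈ 0.083333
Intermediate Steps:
H(B, P) = P - 3*B
y(s) = 3*s (y(s) = s + 2*s = 3*s)
1/y(H(0, 4)) = 1/(3*(4 - 3*0)) = 1/(3*(4 + 0)) = 1/(3*4) = 1/12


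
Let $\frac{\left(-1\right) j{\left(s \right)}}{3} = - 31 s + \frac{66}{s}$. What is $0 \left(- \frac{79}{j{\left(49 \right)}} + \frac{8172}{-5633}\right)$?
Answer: $0$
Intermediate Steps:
$j{\left(s \right)} = - \frac{198}{s} + 93 s$ ($j{\left(s \right)} = - 3 \left(- 31 s + \frac{66}{s}\right) = - \frac{198}{s} + 93 s$)
$0 \left(- \frac{79}{j{\left(49 \right)}} + \frac{8172}{-5633}\right) = 0 \left(- \frac{79}{- \frac{198}{49} + 93 \cdot 49} + \frac{8172}{-5633}\right) = 0 \left(- \frac{79}{\left(-198\right) \frac{1}{49} + 4557} + 8172 \left(- \frac{1}{5633}\right)\right) = 0 \left(- \frac{79}{- \frac{198}{49} + 4557} - \frac{8172}{5633}\right) = 0 \left(- \frac{79}{\frac{223095}{49}} - \frac{8172}{5633}\right) = 0 \left(\left(-79\right) \frac{49}{223095} - \frac{8172}{5633}\right) = 0 \left(- \frac{3871}{223095} - \frac{8172}{5633}\right) = 0 \left(- \frac{1844937683}{1256694135}\right) = 0$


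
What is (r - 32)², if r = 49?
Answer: 289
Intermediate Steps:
(r - 32)² = (49 - 32)² = 17² = 289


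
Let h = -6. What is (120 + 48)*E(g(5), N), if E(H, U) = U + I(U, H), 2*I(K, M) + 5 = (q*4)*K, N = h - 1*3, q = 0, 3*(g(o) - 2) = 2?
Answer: -1932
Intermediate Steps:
g(o) = 8/3 (g(o) = 2 + (⅓)*2 = 2 + ⅔ = 8/3)
N = -9 (N = -6 - 1*3 = -6 - 3 = -9)
I(K, M) = -5/2 (I(K, M) = -5/2 + ((0*4)*K)/2 = -5/2 + (0*K)/2 = -5/2 + (½)*0 = -5/2 + 0 = -5/2)
E(H, U) = -5/2 + U (E(H, U) = U - 5/2 = -5/2 + U)
(120 + 48)*E(g(5), N) = (120 + 48)*(-5/2 - 9) = 168*(-23/2) = -1932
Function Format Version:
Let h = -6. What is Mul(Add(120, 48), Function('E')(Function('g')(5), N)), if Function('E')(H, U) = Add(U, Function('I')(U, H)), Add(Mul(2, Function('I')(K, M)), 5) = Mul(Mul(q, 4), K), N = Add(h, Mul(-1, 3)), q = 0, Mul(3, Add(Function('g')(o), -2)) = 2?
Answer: -1932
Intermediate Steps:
Function('g')(o) = Rational(8, 3) (Function('g')(o) = Add(2, Mul(Rational(1, 3), 2)) = Add(2, Rational(2, 3)) = Rational(8, 3))
N = -9 (N = Add(-6, Mul(-1, 3)) = Add(-6, -3) = -9)
Function('I')(K, M) = Rational(-5, 2) (Function('I')(K, M) = Add(Rational(-5, 2), Mul(Rational(1, 2), Mul(Mul(0, 4), K))) = Add(Rational(-5, 2), Mul(Rational(1, 2), Mul(0, K))) = Add(Rational(-5, 2), Mul(Rational(1, 2), 0)) = Add(Rational(-5, 2), 0) = Rational(-5, 2))
Function('E')(H, U) = Add(Rational(-5, 2), U) (Function('E')(H, U) = Add(U, Rational(-5, 2)) = Add(Rational(-5, 2), U))
Mul(Add(120, 48), Function('E')(Function('g')(5), N)) = Mul(Add(120, 48), Add(Rational(-5, 2), -9)) = Mul(168, Rational(-23, 2)) = -1932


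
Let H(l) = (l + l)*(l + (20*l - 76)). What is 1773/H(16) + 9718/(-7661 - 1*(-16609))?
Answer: 24179641/18611840 ≈ 1.2992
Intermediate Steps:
H(l) = 2*l*(-76 + 21*l) (H(l) = (2*l)*(l + (-76 + 20*l)) = (2*l)*(-76 + 21*l) = 2*l*(-76 + 21*l))
1773/H(16) + 9718/(-7661 - 1*(-16609)) = 1773/((2*16*(-76 + 21*16))) + 9718/(-7661 - 1*(-16609)) = 1773/((2*16*(-76 + 336))) + 9718/(-7661 + 16609) = 1773/((2*16*260)) + 9718/8948 = 1773/8320 + 9718*(1/8948) = 1773*(1/8320) + 4859/4474 = 1773/8320 + 4859/4474 = 24179641/18611840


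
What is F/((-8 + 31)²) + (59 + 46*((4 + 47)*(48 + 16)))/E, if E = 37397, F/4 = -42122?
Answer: -6221488349/19783013 ≈ -314.49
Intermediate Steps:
F = -168488 (F = 4*(-42122) = -168488)
F/((-8 + 31)²) + (59 + 46*((4 + 47)*(48 + 16)))/E = -168488/(-8 + 31)² + (59 + 46*((4 + 47)*(48 + 16)))/37397 = -168488/(23²) + (59 + 46*(51*64))*(1/37397) = -168488/529 + (59 + 46*3264)*(1/37397) = -168488*1/529 + (59 + 150144)*(1/37397) = -168488/529 + 150203*(1/37397) = -168488/529 + 150203/37397 = -6221488349/19783013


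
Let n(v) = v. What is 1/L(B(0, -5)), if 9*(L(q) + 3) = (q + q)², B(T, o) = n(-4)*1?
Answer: 9/37 ≈ 0.24324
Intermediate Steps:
B(T, o) = -4 (B(T, o) = -4*1 = -4)
L(q) = -3 + 4*q²/9 (L(q) = -3 + (q + q)²/9 = -3 + (2*q)²/9 = -3 + (4*q²)/9 = -3 + 4*q²/9)
1/L(B(0, -5)) = 1/(-3 + (4/9)*(-4)²) = 1/(-3 + (4/9)*16) = 1/(-3 + 64/9) = 1/(37/9) = 9/37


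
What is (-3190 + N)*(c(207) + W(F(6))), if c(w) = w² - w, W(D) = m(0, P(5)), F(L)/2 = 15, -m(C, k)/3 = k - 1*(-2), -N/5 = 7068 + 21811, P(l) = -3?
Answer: -6293762325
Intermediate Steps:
N = -144395 (N = -5*(7068 + 21811) = -5*28879 = -144395)
m(C, k) = -6 - 3*k (m(C, k) = -3*(k - 1*(-2)) = -3*(k + 2) = -3*(2 + k) = -6 - 3*k)
F(L) = 30 (F(L) = 2*15 = 30)
W(D) = 3 (W(D) = -6 - 3*(-3) = -6 + 9 = 3)
(-3190 + N)*(c(207) + W(F(6))) = (-3190 - 144395)*(207*(-1 + 207) + 3) = -147585*(207*206 + 3) = -147585*(42642 + 3) = -147585*42645 = -6293762325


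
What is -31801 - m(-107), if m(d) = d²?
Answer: -43250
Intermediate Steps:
-31801 - m(-107) = -31801 - 1*(-107)² = -31801 - 1*11449 = -31801 - 11449 = -43250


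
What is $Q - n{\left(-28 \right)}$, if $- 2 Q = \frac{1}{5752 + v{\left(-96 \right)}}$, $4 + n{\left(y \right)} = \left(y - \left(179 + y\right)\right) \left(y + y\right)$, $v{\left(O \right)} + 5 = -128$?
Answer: $- \frac{112604761}{11238} \approx -10020.0$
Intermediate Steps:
$v{\left(O \right)} = -133$ ($v{\left(O \right)} = -5 - 128 = -133$)
$n{\left(y \right)} = -4 - 358 y$ ($n{\left(y \right)} = -4 + \left(y - \left(179 + y\right)\right) \left(y + y\right) = -4 + \left(y - \left(179 + y\right)\right) 2 y = -4 - 179 \cdot 2 y = -4 - 358 y$)
$Q = - \frac{1}{11238}$ ($Q = - \frac{1}{2 \left(5752 - 133\right)} = - \frac{1}{2 \cdot 5619} = \left(- \frac{1}{2}\right) \frac{1}{5619} = - \frac{1}{11238} \approx -8.8984 \cdot 10^{-5}$)
$Q - n{\left(-28 \right)} = - \frac{1}{11238} - \left(-4 - -10024\right) = - \frac{1}{11238} - \left(-4 + 10024\right) = - \frac{1}{11238} - 10020 = - \frac{112604761}{11238}$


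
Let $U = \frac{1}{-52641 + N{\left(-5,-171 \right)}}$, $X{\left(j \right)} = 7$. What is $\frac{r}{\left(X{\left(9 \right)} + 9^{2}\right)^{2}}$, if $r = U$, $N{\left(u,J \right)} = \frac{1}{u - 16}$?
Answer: $- \frac{21}{8560697728} \approx -2.4531 \cdot 10^{-9}$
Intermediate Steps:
$N{\left(u,J \right)} = \frac{1}{-16 + u}$
$U = - \frac{21}{1105462}$ ($U = \frac{1}{-52641 + \frac{1}{-16 - 5}} = \frac{1}{-52641 + \frac{1}{-21}} = \frac{1}{-52641 - \frac{1}{21}} = \frac{1}{- \frac{1105462}{21}} = - \frac{21}{1105462} \approx -1.8997 \cdot 10^{-5}$)
$r = - \frac{21}{1105462} \approx -1.8997 \cdot 10^{-5}$
$\frac{r}{\left(X{\left(9 \right)} + 9^{2}\right)^{2}} = - \frac{21}{1105462 \left(7 + 9^{2}\right)^{2}} = - \frac{21}{1105462 \left(7 + 81\right)^{2}} = - \frac{21}{1105462 \cdot 88^{2}} = - \frac{21}{1105462 \cdot 7744} = \left(- \frac{21}{1105462}\right) \frac{1}{7744} = - \frac{21}{8560697728}$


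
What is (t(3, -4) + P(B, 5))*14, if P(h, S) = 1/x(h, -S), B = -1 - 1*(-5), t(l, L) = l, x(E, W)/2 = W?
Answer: 203/5 ≈ 40.600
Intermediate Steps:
x(E, W) = 2*W
B = 4 (B = -1 + 5 = 4)
P(h, S) = -1/(2*S) (P(h, S) = 1/(2*(-S)) = 1/(-2*S) = -1/(2*S))
(t(3, -4) + P(B, 5))*14 = (3 - 1/2/5)*14 = (3 - 1/2*1/5)*14 = (3 - 1/10)*14 = (29/10)*14 = 203/5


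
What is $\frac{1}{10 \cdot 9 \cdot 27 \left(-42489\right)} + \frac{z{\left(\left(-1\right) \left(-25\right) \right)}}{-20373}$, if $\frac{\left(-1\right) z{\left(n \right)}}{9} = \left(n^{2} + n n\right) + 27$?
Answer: $\frac{395544115579}{701159001570} \approx 0.56413$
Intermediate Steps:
$z{\left(n \right)} = -243 - 18 n^{2}$ ($z{\left(n \right)} = - 9 \left(\left(n^{2} + n n\right) + 27\right) = - 9 \left(\left(n^{2} + n^{2}\right) + 27\right) = - 9 \left(2 n^{2} + 27\right) = - 9 \left(27 + 2 n^{2}\right) = -243 - 18 n^{2}$)
$\frac{1}{10 \cdot 9 \cdot 27 \left(-42489\right)} + \frac{z{\left(\left(-1\right) \left(-25\right) \right)}}{-20373} = \frac{1}{10 \cdot 9 \cdot 27 \left(-42489\right)} + \frac{-243 - 18 \left(\left(-1\right) \left(-25\right)\right)^{2}}{-20373} = \frac{1}{90 \cdot 27} \left(- \frac{1}{42489}\right) + \left(-243 - 18 \cdot 25^{2}\right) \left(- \frac{1}{20373}\right) = \frac{1}{2430} \left(- \frac{1}{42489}\right) + \left(-243 - 11250\right) \left(- \frac{1}{20373}\right) = - \frac{1}{103248270} - - \frac{3831}{6791} = - \frac{1}{103248270} + \frac{3831}{6791} = \frac{395544115579}{701159001570}$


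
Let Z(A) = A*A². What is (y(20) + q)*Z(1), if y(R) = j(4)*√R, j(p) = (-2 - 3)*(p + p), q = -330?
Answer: -330 - 80*√5 ≈ -508.89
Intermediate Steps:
j(p) = -10*p
Z(A) = A³
y(R) = -40*√R (y(R) = (-10*4)*√R = -40*√R)
(y(20) + q)*Z(1) = (-80*√5 - 330)*1³ = (-80*√5 - 330)*1 = (-330 - 80*√5)*1 = -330 - 80*√5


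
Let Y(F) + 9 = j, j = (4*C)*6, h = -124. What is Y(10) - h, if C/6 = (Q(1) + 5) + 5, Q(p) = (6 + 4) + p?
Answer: 3139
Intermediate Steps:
Q(p) = 10 + p
C = 126 (C = 6*(((10 + 1) + 5) + 5) = 6*((11 + 5) + 5) = 6*(16 + 5) = 6*21 = 126)
j = 3024 (j = (4*126)*6 = 504*6 = 3024)
Y(F) = 3015 (Y(F) = -9 + 3024 = 3015)
Y(10) - h = 3015 - 1*(-124) = 3015 + 124 = 3139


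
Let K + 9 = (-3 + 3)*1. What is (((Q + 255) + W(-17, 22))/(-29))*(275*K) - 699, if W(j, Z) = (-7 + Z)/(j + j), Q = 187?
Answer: 36467961/986 ≈ 36986.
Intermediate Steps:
W(j, Z) = (-7 + Z)/(2*j) (W(j, Z) = (-7 + Z)/((2*j)) = (-7 + Z)*(1/(2*j)) = (-7 + Z)/(2*j))
K = -9 (K = -9 + (-3 + 3)*1 = -9 + 0*1 = -9 + 0 = -9)
(((Q + 255) + W(-17, 22))/(-29))*(275*K) - 699 = (((187 + 255) + (½)*(-7 + 22)/(-17))/(-29))*(275*(-9)) - 699 = ((442 + (½)*(-1/17)*15)*(-1/29))*(-2475) - 699 = ((442 - 15/34)*(-1/29))*(-2475) - 699 = ((15013/34)*(-1/29))*(-2475) - 699 = -15013/986*(-2475) - 699 = 37157175/986 - 699 = 36467961/986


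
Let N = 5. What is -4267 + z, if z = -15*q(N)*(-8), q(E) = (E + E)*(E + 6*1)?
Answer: 8933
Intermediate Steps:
q(E) = 2*E*(6 + E) (q(E) = (2*E)*(E + 6) = (2*E)*(6 + E) = 2*E*(6 + E))
z = 13200 (z = -30*5*(6 + 5)*(-8) = -30*5*11*(-8) = -15*110*(-8) = -1650*(-8) = 13200)
-4267 + z = -4267 + 13200 = 8933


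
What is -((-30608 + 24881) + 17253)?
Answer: -11526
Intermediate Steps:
-((-30608 + 24881) + 17253) = -(-5727 + 17253) = -1*11526 = -11526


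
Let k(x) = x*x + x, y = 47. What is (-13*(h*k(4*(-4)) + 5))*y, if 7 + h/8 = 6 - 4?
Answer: 5862545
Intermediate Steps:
h = -40 (h = -56 + 8*(6 - 4) = -56 + 8*2 = -56 + 16 = -40)
k(x) = x + x**2 (k(x) = x**2 + x = x + x**2)
(-13*(h*k(4*(-4)) + 5))*y = -13*(-40*4*(-4)*(1 + 4*(-4)) + 5)*47 = -13*(-(-640)*(1 - 16) + 5)*47 = -13*(-(-640)*(-15) + 5)*47 = -13*(-40*240 + 5)*47 = -13*(-9600 + 5)*47 = -13*(-9595)*47 = 124735*47 = 5862545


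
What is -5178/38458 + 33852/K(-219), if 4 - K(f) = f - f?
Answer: 162732438/19229 ≈ 8462.9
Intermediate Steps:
K(f) = 4 (K(f) = 4 - (f - f) = 4 - 1*0 = 4 + 0 = 4)
-5178/38458 + 33852/K(-219) = -5178/38458 + 33852/4 = -5178*1/38458 + 33852*(1/4) = -2589/19229 + 8463 = 162732438/19229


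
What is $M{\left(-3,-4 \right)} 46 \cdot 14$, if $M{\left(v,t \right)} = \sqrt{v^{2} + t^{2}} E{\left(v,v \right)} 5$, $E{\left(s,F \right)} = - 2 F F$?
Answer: $-289800$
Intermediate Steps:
$E{\left(s,F \right)} = - 2 F^{2}$
$M{\left(v,t \right)} = - 10 v^{2} \sqrt{t^{2} + v^{2}}$ ($M{\left(v,t \right)} = \sqrt{v^{2} + t^{2}} \left(- 2 v^{2}\right) 5 = \sqrt{t^{2} + v^{2}} \left(- 2 v^{2}\right) 5 = - 2 v^{2} \sqrt{t^{2} + v^{2}} \cdot 5 = - 10 v^{2} \sqrt{t^{2} + v^{2}}$)
$M{\left(-3,-4 \right)} 46 \cdot 14 = - 10 \left(-3\right)^{2} \sqrt{\left(-4\right)^{2} + \left(-3\right)^{2}} \cdot 46 \cdot 14 = \left(-10\right) 9 \sqrt{16 + 9} \cdot 46 \cdot 14 = \left(-10\right) 9 \sqrt{25} \cdot 46 \cdot 14 = \left(-10\right) 9 \cdot 5 \cdot 46 \cdot 14 = \left(-450\right) 46 \cdot 14 = \left(-20700\right) 14 = -289800$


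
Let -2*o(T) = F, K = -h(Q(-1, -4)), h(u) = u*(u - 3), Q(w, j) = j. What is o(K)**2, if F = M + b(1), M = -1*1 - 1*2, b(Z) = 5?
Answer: 1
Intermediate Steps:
h(u) = u*(-3 + u)
M = -3 (M = -1 - 2 = -3)
K = -28 (K = -(-4)*(-3 - 4) = -(-4)*(-7) = -1*28 = -28)
F = 2 (F = -3 + 5 = 2)
o(T) = -1 (o(T) = -1/2*2 = -1)
o(K)**2 = (-1)**2 = 1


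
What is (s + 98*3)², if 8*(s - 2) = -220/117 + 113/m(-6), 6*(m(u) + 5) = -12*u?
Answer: 3806685851329/42928704 ≈ 88675.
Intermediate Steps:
m(u) = -5 - 2*u (m(u) = -5 + (-12*u)/6 = -5 - 2*u)
s = 24785/6552 (s = 2 + (-220/117 + 113/(-5 - 2*(-6)))/8 = 2 + (-220*1/117 + 113/(-5 + 12))/8 = 2 + (-220/117 + 113/7)/8 = 2 + (⅛)*(11681/819) = 2 + 11681/6552 = 24785/6552 ≈ 3.7828)
(s + 98*3)² = (24785/6552 + 98*3)² = (24785/6552 + 294)² = (1951073/6552)² = 3806685851329/42928704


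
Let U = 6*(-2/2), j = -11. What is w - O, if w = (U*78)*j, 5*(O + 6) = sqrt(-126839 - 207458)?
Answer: 5154 - I*sqrt(334297)/5 ≈ 5154.0 - 115.64*I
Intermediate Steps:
U = -6 (U = 6*(-2*1/2) = 6*(-1) = -6)
O = -6 + I*sqrt(334297)/5 (O = -6 + sqrt(-126839 - 207458)/5 = -6 + sqrt(-334297)/5 = -6 + (I*sqrt(334297))/5 = -6 + I*sqrt(334297)/5 ≈ -6.0 + 115.64*I)
w = 5148 (w = -6*78*(-11) = -468*(-11) = 5148)
w - O = 5148 - (-6 + I*sqrt(334297)/5) = 5148 + (6 - I*sqrt(334297)/5) = 5154 - I*sqrt(334297)/5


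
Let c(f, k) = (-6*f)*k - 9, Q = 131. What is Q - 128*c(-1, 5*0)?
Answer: 1283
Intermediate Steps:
c(f, k) = -9 - 6*f*k (c(f, k) = -6*f*k - 9 = -9 - 6*f*k)
Q - 128*c(-1, 5*0) = 131 - 128*(-9 - 6*(-1)*5*0) = 131 - 128*(-9 - 6*(-1)*0) = 131 - 128*(-9 + 0) = 131 - 128*(-9) = 131 + 1152 = 1283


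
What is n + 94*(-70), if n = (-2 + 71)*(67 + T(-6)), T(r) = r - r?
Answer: -1957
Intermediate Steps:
T(r) = 0
n = 4623 (n = (-2 + 71)*(67 + 0) = 69*67 = 4623)
n + 94*(-70) = 4623 + 94*(-70) = 4623 - 6580 = -1957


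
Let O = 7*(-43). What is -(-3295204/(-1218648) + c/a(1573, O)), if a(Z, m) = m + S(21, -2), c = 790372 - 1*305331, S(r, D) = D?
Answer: 49174649813/30770862 ≈ 1598.1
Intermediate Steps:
O = -301
c = 485041 (c = 790372 - 305331 = 485041)
a(Z, m) = -2 + m (a(Z, m) = m - 2 = -2 + m)
-(-3295204/(-1218648) + c/a(1573, O)) = -(-3295204/(-1218648) + 485041/(-2 - 301)) = -(-3295204*(-1/1218648) + 485041/(-303)) = -(823801/304662 + 485041*(-1/303)) = -(823801/304662 - 485041/303) = -1*(-49174649813/30770862) = 49174649813/30770862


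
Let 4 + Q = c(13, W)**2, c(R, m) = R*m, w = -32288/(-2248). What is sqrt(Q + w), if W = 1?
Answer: sqrt(14162681)/281 ≈ 13.393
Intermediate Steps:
w = 4036/281 (w = -32288*(-1/2248) = 4036/281 ≈ 14.363)
Q = 165 (Q = -4 + (13*1)**2 = -4 + 13**2 = -4 + 169 = 165)
sqrt(Q + w) = sqrt(165 + 4036/281) = sqrt(50401/281) = sqrt(14162681)/281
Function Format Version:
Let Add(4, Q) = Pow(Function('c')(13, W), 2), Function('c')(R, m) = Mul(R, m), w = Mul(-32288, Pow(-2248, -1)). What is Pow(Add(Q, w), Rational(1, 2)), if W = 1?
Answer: Mul(Rational(1, 281), Pow(14162681, Rational(1, 2))) ≈ 13.393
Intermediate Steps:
w = Rational(4036, 281) (w = Mul(-32288, Rational(-1, 2248)) = Rational(4036, 281) ≈ 14.363)
Q = 165 (Q = Add(-4, Pow(Mul(13, 1), 2)) = Add(-4, Pow(13, 2)) = Add(-4, 169) = 165)
Pow(Add(Q, w), Rational(1, 2)) = Pow(Add(165, Rational(4036, 281)), Rational(1, 2)) = Pow(Rational(50401, 281), Rational(1, 2)) = Mul(Rational(1, 281), Pow(14162681, Rational(1, 2)))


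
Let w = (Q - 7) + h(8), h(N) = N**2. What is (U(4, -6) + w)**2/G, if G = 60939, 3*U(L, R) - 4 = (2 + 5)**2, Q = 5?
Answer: 57121/548451 ≈ 0.10415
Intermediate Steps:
U(L, R) = 53/3 (U(L, R) = 4/3 + (2 + 5)**2/3 = 4/3 + (1/3)*7**2 = 4/3 + (1/3)*49 = 4/3 + 49/3 = 53/3)
w = 62 (w = (5 - 7) + 8**2 = -2 + 64 = 62)
(U(4, -6) + w)**2/G = (53/3 + 62)**2/60939 = (239/3)**2*(1/60939) = (57121/9)*(1/60939) = 57121/548451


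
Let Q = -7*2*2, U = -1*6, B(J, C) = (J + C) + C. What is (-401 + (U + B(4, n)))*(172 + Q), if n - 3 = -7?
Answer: -59184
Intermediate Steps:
n = -4 (n = 3 - 7 = -4)
B(J, C) = J + 2*C (B(J, C) = (C + J) + C = J + 2*C)
U = -6
Q = -28 (Q = -14*2 = -28)
(-401 + (U + B(4, n)))*(172 + Q) = (-401 + (-6 + (4 + 2*(-4))))*(172 - 28) = (-401 + (-6 + (4 - 8)))*144 = (-401 + (-6 - 4))*144 = (-401 - 10)*144 = -411*144 = -59184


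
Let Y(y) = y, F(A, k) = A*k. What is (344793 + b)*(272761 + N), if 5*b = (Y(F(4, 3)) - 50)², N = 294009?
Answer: 195582011786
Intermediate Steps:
b = 1444/5 (b = (4*3 - 50)²/5 = (12 - 50)²/5 = (⅕)*(-38)² = (⅕)*1444 = 1444/5 ≈ 288.80)
(344793 + b)*(272761 + N) = (344793 + 1444/5)*(272761 + 294009) = (1725409/5)*566770 = 195582011786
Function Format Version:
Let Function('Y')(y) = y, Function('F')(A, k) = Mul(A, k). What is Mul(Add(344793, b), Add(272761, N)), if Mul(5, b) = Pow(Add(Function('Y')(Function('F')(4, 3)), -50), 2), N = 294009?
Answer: 195582011786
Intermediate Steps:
b = Rational(1444, 5) (b = Mul(Rational(1, 5), Pow(Add(Mul(4, 3), -50), 2)) = Mul(Rational(1, 5), Pow(Add(12, -50), 2)) = Mul(Rational(1, 5), Pow(-38, 2)) = Mul(Rational(1, 5), 1444) = Rational(1444, 5) ≈ 288.80)
Mul(Add(344793, b), Add(272761, N)) = Mul(Add(344793, Rational(1444, 5)), Add(272761, 294009)) = Mul(Rational(1725409, 5), 566770) = 195582011786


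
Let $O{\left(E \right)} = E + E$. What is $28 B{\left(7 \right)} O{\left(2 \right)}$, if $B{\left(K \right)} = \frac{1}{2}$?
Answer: $56$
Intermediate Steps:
$O{\left(E \right)} = 2 E$
$B{\left(K \right)} = \frac{1}{2}$
$28 B{\left(7 \right)} O{\left(2 \right)} = 28 \cdot \frac{1}{2} \cdot 2 \cdot 2 = 14 \cdot 4 = 56$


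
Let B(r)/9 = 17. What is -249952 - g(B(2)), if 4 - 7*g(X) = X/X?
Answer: -1749667/7 ≈ -2.4995e+5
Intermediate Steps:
B(r) = 153 (B(r) = 9*17 = 153)
g(X) = 3/7 (g(X) = 4/7 - X/(7*X) = 4/7 - ⅐*1 = 4/7 - ⅐ = 3/7)
-249952 - g(B(2)) = -249952 - 1*3/7 = -249952 - 3/7 = -1749667/7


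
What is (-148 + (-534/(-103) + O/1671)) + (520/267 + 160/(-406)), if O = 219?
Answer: -438856091951/3109565571 ≈ -141.13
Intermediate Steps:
(-148 + (-534/(-103) + O/1671)) + (520/267 + 160/(-406)) = (-148 + (-534/(-103) + 219/1671)) + (520/267 + 160/(-406)) = (-148 + (-534*(-1/103) + 219*(1/1671))) + (520*(1/267) + 160*(-1/406)) = (-148 + (534/103 + 73/557)) + (520/267 - 80/203) = (-148 + 304957/57371) + 84200/54201 = -8185951/57371 + 84200/54201 = -438856091951/3109565571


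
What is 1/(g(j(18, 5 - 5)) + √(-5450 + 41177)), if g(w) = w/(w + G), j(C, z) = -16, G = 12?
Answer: -4/35711 + √35727/35711 ≈ 0.0051809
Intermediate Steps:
g(w) = w/(12 + w) (g(w) = w/(w + 12) = w/(12 + w))
1/(g(j(18, 5 - 5)) + √(-5450 + 41177)) = 1/(-16/(12 - 16) + √(-5450 + 41177)) = 1/(-16/(-4) + √35727) = 1/(-16*(-¼) + √35727) = 1/(4 + √35727)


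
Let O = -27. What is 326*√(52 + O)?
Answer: 1630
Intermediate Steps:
326*√(52 + O) = 326*√(52 - 27) = 326*√25 = 326*5 = 1630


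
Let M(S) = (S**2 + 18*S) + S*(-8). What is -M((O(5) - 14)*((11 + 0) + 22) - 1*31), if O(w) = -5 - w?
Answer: -669099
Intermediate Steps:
M(S) = S**2 + 10*S (M(S) = (S**2 + 18*S) - 8*S = S**2 + 10*S)
-M((O(5) - 14)*((11 + 0) + 22) - 1*31) = -(((-5 - 1*5) - 14)*((11 + 0) + 22) - 1*31)*(10 + (((-5 - 1*5) - 14)*((11 + 0) + 22) - 1*31)) = -(((-5 - 5) - 14)*(11 + 22) - 31)*(10 + (((-5 - 5) - 14)*(11 + 22) - 31)) = -((-10 - 14)*33 - 31)*(10 + ((-10 - 14)*33 - 31)) = -(-24*33 - 31)*(10 + (-24*33 - 31)) = -(-792 - 31)*(10 + (-792 - 31)) = -(-823)*(10 - 823) = -(-823)*(-813) = -1*669099 = -669099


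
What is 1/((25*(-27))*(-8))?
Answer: 1/5400 ≈ 0.00018519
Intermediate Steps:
1/((25*(-27))*(-8)) = 1/(-675*(-8)) = 1/5400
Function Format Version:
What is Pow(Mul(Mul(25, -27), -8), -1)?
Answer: Rational(1, 5400) ≈ 0.00018519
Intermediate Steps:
Pow(Mul(Mul(25, -27), -8), -1) = Pow(Mul(-675, -8), -1) = Pow(5400, -1) = Rational(1, 5400)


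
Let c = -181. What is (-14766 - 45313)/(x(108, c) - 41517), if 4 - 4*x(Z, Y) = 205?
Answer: 240316/166269 ≈ 1.4453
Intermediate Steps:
x(Z, Y) = -201/4 (x(Z, Y) = 1 - 1/4*205 = 1 - 205/4 = -201/4)
(-14766 - 45313)/(x(108, c) - 41517) = (-14766 - 45313)/(-201/4 - 41517) = -60079/(-166269/4) = -60079*(-4/166269) = 240316/166269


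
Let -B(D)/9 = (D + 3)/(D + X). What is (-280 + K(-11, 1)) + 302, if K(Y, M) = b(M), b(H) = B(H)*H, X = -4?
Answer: 34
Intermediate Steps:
B(D) = -9*(3 + D)/(-4 + D) (B(D) = -9*(D + 3)/(D - 4) = -9*(3 + D)/(-4 + D))
b(H) = 9*H*(-3 - H)/(-4 + H) (b(H) = (9*(-3 - H)/(-4 + H))*H = 9*H*(-3 - H)/(-4 + H))
K(Y, M) = -9*M*(3 + M)/(-4 + M)
(-280 + K(-11, 1)) + 302 = (-280 - 9*1*(3 + 1)/(-4 + 1)) + 302 = (-280 - 9*1*4/(-3)) + 302 = (-280 - 9*1*(-⅓)*4) + 302 = (-280 + 12) + 302 = -268 + 302 = 34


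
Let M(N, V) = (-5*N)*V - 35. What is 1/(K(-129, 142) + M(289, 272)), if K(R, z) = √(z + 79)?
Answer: -393075/154507955404 - √221/154507955404 ≈ -2.5441e-6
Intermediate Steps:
M(N, V) = -35 - 5*N*V (M(N, V) = -5*N*V - 35 = -35 - 5*N*V)
K(R, z) = √(79 + z)
1/(K(-129, 142) + M(289, 272)) = 1/(√(79 + 142) + (-35 - 5*289*272)) = 1/(√221 + (-35 - 393040)) = 1/(√221 - 393075) = 1/(-393075 + √221)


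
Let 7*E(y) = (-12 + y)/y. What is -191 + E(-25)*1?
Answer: -33388/175 ≈ -190.79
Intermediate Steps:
E(y) = (-12 + y)/(7*y) (E(y) = ((-12 + y)/y)/7 = (-12 + y)/(7*y))
-191 + E(-25)*1 = -191 + ((⅐)*(-12 - 25)/(-25))*1 = -191 + ((⅐)*(-1/25)*(-37))*1 = -191 + (37/175)*1 = -191 + 37/175 = -33388/175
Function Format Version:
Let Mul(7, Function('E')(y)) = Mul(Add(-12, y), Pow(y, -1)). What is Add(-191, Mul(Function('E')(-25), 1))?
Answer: Rational(-33388, 175) ≈ -190.79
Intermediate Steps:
Function('E')(y) = Mul(Rational(1, 7), Pow(y, -1), Add(-12, y)) (Function('E')(y) = Mul(Rational(1, 7), Mul(Add(-12, y), Pow(y, -1))) = Mul(Rational(1, 7), Mul(Pow(y, -1), Add(-12, y))) = Mul(Rational(1, 7), Pow(y, -1), Add(-12, y)))
Add(-191, Mul(Function('E')(-25), 1)) = Add(-191, Mul(Mul(Rational(1, 7), Pow(-25, -1), Add(-12, -25)), 1)) = Add(-191, Mul(Mul(Rational(1, 7), Rational(-1, 25), -37), 1)) = Add(-191, Mul(Rational(37, 175), 1)) = Add(-191, Rational(37, 175)) = Rational(-33388, 175)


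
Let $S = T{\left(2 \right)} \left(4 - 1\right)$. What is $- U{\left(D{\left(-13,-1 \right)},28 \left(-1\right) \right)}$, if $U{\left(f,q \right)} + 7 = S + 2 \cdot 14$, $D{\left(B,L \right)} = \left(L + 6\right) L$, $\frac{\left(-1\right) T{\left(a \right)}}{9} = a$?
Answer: $33$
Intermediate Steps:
$T{\left(a \right)} = - 9 a$
$S = -54$ ($S = \left(-9\right) 2 \left(4 - 1\right) = \left(-18\right) 3 = -54$)
$D{\left(B,L \right)} = L \left(6 + L\right)$ ($D{\left(B,L \right)} = \left(6 + L\right) L = L \left(6 + L\right)$)
$U{\left(f,q \right)} = -33$ ($U{\left(f,q \right)} = -7 + \left(-54 + 2 \cdot 14\right) = -7 + \left(-54 + 28\right) = -7 - 26 = -33$)
$- U{\left(D{\left(-13,-1 \right)},28 \left(-1\right) \right)} = \left(-1\right) \left(-33\right) = 33$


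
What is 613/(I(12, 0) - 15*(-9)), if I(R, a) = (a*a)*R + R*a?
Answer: 613/135 ≈ 4.5407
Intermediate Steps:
I(R, a) = R*a + R*a**2 (I(R, a) = a**2*R + R*a = R*a**2 + R*a = R*a + R*a**2)
613/(I(12, 0) - 15*(-9)) = 613/(12*0*(1 + 0) - 15*(-9)) = 613/(12*0*1 - 1*(-135)) = 613/(0 + 135) = 613/135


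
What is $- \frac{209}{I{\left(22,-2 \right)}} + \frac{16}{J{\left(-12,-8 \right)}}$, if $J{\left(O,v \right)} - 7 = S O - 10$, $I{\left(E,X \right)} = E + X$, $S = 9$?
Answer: $- \frac{23519}{2220} \approx -10.594$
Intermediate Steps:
$J{\left(O,v \right)} = -3 + 9 O$ ($J{\left(O,v \right)} = 7 + \left(9 O - 10\right) = 7 + \left(-10 + 9 O\right) = -3 + 9 O$)
$- \frac{209}{I{\left(22,-2 \right)}} + \frac{16}{J{\left(-12,-8 \right)}} = - \frac{209}{22 - 2} + \frac{16}{-3 + 9 \left(-12\right)} = - \frac{209}{20} + \frac{16}{-3 - 108} = \left(-209\right) \frac{1}{20} + \frac{16}{-111} = - \frac{209}{20} + 16 \left(- \frac{1}{111}\right) = - \frac{209}{20} - \frac{16}{111} = - \frac{23519}{2220}$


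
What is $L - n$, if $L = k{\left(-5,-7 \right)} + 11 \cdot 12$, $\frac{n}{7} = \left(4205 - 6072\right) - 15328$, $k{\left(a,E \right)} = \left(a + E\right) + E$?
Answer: $120478$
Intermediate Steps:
$k{\left(a,E \right)} = a + 2 E$ ($k{\left(a,E \right)} = \left(E + a\right) + E = a + 2 E$)
$n = -120365$ ($n = 7 \left(\left(4205 - 6072\right) - 15328\right) = 7 \left(-1867 - 15328\right) = 7 \left(-17195\right) = -120365$)
$L = 113$ ($L = \left(-5 + 2 \left(-7\right)\right) + 11 \cdot 12 = \left(-5 - 14\right) + 132 = -19 + 132 = 113$)
$L - n = 113 - -120365 = 113 + 120365 = 120478$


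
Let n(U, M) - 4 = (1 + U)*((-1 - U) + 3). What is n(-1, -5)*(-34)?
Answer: -136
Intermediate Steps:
n(U, M) = 4 + (1 + U)*(2 - U) (n(U, M) = 4 + (1 + U)*((-1 - U) + 3) = 4 + (1 + U)*(2 - U))
n(-1, -5)*(-34) = (6 - 1 - 1*(-1)**2)*(-34) = (6 - 1 - 1*1)*(-34) = (6 - 1 - 1)*(-34) = 4*(-34) = -136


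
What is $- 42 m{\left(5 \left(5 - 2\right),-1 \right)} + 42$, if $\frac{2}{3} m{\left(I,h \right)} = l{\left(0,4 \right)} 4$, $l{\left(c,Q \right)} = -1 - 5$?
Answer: $1554$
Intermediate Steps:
$l{\left(c,Q \right)} = -6$
$m{\left(I,h \right)} = -36$ ($m{\left(I,h \right)} = \frac{3 \left(\left(-6\right) 4\right)}{2} = \frac{3}{2} \left(-24\right) = -36$)
$- 42 m{\left(5 \left(5 - 2\right),-1 \right)} + 42 = \left(-42\right) \left(-36\right) + 42 = 1512 + 42 = 1554$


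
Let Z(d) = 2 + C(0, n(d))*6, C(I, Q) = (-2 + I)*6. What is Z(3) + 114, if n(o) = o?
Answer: 44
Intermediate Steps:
C(I, Q) = -12 + 6*I
Z(d) = -70 (Z(d) = 2 + (-12 + 6*0)*6 = 2 + (-12 + 0)*6 = 2 - 12*6 = 2 - 72 = -70)
Z(3) + 114 = -70 + 114 = 44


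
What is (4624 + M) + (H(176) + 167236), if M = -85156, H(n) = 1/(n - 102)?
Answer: 6416097/74 ≈ 86704.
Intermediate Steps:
H(n) = 1/(-102 + n)
(4624 + M) + (H(176) + 167236) = (4624 - 85156) + (1/(-102 + 176) + 167236) = -80532 + (1/74 + 167236) = -80532 + 12375465/74 = 6416097/74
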